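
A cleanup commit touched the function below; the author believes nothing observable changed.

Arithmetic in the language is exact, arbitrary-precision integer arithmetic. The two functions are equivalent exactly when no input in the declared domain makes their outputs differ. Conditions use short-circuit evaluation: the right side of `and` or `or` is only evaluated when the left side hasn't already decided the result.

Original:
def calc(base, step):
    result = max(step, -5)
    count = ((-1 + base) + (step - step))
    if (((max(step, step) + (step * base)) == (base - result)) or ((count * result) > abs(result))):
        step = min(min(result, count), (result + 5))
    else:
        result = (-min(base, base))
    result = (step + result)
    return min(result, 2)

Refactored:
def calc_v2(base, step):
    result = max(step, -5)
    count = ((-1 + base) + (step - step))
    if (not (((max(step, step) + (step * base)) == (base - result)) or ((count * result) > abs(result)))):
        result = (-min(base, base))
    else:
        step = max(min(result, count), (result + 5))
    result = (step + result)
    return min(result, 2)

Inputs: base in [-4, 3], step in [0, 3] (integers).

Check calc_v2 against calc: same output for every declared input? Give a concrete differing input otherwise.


The rewrite breaks on base=-4, step=2, where the results are -3 and 2.
calc: result = 2; count = -5; (((max(step, step) + (step * base)) == (base - result)) or ((count * result) > abs(result))) -> true; step = -5; result = -3; return -3
calc_v2: result = 2; count = -5; (not (((max(step, step) + (step * base)) == (base - result)) or ((count * result) > abs(result)))) -> false; step = 7; result = 9; return 2
verdict: not equivalent; witness: base=-4, step=2


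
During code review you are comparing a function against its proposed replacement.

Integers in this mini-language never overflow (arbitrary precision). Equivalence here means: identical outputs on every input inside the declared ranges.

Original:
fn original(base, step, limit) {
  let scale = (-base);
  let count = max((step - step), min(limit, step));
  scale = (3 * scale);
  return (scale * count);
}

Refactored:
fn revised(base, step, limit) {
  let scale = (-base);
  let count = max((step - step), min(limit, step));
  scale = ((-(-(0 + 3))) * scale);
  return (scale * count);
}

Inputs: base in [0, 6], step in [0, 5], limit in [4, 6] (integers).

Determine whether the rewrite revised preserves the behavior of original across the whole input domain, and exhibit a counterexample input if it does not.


Changes here: constant usage differs; also arithmetic usage differs; the full 126-point sweep finds no disagreement.
verdict: equivalent


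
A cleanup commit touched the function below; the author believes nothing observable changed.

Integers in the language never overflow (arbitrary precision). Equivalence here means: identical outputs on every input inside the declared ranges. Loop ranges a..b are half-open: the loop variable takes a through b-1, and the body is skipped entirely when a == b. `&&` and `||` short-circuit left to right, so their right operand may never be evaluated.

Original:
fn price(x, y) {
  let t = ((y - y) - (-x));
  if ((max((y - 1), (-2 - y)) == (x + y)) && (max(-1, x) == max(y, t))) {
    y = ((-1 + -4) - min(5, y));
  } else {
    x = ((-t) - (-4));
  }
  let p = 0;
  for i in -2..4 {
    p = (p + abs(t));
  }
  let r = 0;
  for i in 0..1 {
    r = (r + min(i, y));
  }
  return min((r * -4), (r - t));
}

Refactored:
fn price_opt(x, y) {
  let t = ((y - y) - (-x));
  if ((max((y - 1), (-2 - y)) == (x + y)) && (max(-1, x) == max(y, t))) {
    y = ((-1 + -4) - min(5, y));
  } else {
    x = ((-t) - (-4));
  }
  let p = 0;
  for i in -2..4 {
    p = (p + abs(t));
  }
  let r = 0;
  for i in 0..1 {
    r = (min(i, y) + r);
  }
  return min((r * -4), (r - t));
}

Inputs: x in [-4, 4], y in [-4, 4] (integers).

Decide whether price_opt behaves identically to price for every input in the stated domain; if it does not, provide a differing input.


Comparing the listings, the differences include: same computation, different form.
One worked example (x=-3, y=-2) — price: t=-3, then ((max((y - 1), (-2 - y)) == (x + y)) && (max(-1, x) == max(y, t))) is false, then x=7, then p=0, then (i=-2), then p=3, then (i=-1), then p=6, then (i=0), then p=9, then (i=1), then p=12, then (i=2), then p=15, then (i=3), then p=18, then r=0, then (i=0), then r=-2, then returns 1; price_opt: t=-3, then ((max((y - 1), (-2 - y)) == (x + y)) && (max(-1, x) == max(y, t))) is false, then x=7, then p=0, then (i=-2), then p=3, then (i=-1), then p=6, then (i=0), then p=9, then (i=1), then p=12, then (i=2), then p=15, then (i=3), then p=18, then r=0, then (i=0), then r=-2, then returns 1; agreement on 1.
Every one of the 81 inputs gives matching results.
verdict: equivalent


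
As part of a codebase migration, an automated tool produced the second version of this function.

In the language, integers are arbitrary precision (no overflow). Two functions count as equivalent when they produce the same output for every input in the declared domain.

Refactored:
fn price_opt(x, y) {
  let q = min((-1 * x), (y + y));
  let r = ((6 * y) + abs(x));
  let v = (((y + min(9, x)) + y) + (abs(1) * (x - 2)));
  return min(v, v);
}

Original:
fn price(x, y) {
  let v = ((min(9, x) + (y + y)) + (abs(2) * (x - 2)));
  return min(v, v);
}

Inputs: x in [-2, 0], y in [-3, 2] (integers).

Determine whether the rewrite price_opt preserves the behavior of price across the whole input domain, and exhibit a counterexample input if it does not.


Not equivalent: x=-2, y=-3 separates them (-16 vs -12).
price: v = -16; return -16
price_opt: q = -6; r = -16; v = -12; return -12
verdict: not equivalent; witness: x=-2, y=-3


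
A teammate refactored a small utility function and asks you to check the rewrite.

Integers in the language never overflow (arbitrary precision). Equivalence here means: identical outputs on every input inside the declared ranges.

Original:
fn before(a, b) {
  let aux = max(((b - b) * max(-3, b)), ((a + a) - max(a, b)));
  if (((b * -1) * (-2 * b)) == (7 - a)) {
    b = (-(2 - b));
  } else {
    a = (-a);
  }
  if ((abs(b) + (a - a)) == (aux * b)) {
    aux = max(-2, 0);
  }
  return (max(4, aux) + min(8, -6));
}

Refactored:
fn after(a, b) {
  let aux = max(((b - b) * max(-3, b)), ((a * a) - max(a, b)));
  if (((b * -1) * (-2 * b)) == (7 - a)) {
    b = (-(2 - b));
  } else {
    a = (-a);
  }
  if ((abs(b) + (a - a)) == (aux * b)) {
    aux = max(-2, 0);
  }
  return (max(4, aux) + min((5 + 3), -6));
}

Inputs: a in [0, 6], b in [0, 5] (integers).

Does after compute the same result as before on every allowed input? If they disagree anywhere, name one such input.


Input a=3, b=1: -2 from before versus 0 from after.
verdict: not equivalent; witness: a=3, b=1


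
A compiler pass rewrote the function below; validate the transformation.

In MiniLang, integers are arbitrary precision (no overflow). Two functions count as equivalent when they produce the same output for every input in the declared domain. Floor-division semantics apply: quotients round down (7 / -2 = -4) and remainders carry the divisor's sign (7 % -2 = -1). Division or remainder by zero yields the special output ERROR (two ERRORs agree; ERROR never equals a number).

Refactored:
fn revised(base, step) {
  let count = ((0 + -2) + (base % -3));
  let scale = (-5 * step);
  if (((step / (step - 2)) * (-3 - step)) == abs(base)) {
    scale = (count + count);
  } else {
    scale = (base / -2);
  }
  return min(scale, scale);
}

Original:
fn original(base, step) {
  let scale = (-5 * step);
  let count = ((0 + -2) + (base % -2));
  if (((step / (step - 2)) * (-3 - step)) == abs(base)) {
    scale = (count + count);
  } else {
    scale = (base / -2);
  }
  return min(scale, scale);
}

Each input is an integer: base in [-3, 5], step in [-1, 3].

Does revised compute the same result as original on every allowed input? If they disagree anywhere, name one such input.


At base=4, step=1: original gives -4, revised gives -8.
verdict: not equivalent; witness: base=4, step=1


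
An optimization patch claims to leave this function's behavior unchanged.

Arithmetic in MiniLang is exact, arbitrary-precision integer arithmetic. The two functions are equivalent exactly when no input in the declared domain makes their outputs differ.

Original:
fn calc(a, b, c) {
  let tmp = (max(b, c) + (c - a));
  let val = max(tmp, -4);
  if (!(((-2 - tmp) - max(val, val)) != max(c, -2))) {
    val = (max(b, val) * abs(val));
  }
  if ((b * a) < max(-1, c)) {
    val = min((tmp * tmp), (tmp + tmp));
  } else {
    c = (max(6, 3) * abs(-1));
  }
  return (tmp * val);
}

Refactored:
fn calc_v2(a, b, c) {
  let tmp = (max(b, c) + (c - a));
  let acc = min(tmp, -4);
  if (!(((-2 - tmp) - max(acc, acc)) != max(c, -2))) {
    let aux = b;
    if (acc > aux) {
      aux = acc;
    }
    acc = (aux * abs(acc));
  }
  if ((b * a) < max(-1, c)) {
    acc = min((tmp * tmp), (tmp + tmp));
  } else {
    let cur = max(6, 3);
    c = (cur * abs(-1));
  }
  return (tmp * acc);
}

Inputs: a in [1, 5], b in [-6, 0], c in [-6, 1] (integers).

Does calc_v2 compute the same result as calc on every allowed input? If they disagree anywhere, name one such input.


Consider the input a=1, b=-1, c=-6.
calc: tmp=-8, then val=-4, then (!(((-2 - tmp) - max(val, val)) != max(c, -2))) is false, then ((b * a) < max(-1, c)) is false, then c=6, then returns 32
calc_v2: tmp=-8, then acc=-8, then (!(((-2 - tmp) - max(acc, acc)) != max(c, -2))) is false, then ((b * a) < max(-1, c)) is false, then cur=6, then c=6, then returns 64
32 against 64: the behavior changed.
verdict: not equivalent; witness: a=1, b=-1, c=-6


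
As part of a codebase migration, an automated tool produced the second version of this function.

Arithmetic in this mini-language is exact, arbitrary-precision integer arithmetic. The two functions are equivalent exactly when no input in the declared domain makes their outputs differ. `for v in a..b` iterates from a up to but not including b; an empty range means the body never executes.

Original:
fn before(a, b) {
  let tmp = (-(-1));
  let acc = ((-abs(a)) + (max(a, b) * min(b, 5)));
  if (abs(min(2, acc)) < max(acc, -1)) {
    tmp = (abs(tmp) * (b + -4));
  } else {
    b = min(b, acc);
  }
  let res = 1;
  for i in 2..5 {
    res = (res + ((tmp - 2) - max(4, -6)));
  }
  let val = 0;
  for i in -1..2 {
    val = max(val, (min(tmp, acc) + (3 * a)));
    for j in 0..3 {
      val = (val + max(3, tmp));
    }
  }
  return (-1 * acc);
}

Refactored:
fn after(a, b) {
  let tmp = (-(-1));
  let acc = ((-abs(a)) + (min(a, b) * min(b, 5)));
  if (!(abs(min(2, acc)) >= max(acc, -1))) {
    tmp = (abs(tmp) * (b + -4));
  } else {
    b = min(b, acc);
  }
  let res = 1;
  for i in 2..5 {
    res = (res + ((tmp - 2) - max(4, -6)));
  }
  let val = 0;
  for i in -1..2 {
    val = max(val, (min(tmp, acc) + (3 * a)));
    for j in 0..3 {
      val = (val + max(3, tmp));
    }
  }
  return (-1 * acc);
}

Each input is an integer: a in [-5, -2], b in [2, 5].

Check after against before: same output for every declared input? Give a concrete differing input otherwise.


Take a=-5, b=2.
before: tmp=1, then acc=-1, then (abs(min(2, acc)) < max(acc, -1)) is false, then b=-1, then res=1, then (i=2), then res=-4, then (i=3), then res=-9, then (i=4), then res=-14, then val=0, then (i=-1), then val=0, then (j=0), then val=3, then (j=1), then val=6, then (j=2), then val=9, then (i=0), then val=9, then (j=0), then val=12, then (j=1), then val=15, then (j=2), then val=18, then (i=1), then val=18, then (j=0), then val=21, then (j=1), then val=24, then (j=2), then val=27, then returns 1
after: tmp=1, then acc=-15, then (!(abs(min(2, acc)) >= max(acc, -1))) is false, then b=-15, then res=1, then (i=2), then res=-4, then (i=3), then res=-9, then (i=4), then res=-14, then val=0, then (i=-1), then val=0, then (j=0), then val=3, then (j=1), then val=6, then (j=2), then val=9, then (i=0), then val=9, then (j=0), then val=12, then (j=1), then val=15, then (j=2), then val=18, then (i=1), then val=18, then (j=0), then val=21, then (j=1), then val=24, then (j=2), then val=27, then returns 15
1 vs 15 — the two versions disagree here.
verdict: not equivalent; witness: a=-5, b=2


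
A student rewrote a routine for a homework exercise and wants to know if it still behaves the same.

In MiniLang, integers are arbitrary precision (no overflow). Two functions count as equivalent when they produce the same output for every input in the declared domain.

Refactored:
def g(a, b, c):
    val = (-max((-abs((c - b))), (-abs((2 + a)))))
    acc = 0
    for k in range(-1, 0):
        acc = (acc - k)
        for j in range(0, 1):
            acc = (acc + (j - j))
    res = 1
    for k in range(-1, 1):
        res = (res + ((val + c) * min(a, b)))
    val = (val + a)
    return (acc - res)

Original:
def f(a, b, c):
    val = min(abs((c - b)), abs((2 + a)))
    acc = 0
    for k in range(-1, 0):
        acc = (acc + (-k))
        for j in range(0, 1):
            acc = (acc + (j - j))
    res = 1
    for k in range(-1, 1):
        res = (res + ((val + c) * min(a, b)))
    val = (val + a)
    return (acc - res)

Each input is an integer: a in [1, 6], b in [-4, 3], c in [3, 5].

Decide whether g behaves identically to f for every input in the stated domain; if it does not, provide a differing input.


This is a faithful refactor — min/max/abs usage differs; and arithmetic usage differs, but the computed results match everywhere.
One worked example (a=2, b=1, c=3) — f: val = 2; acc = 0; [k=-1]; acc = 1; [j=0]; acc = 1; res = 1; [k=-1]; res = 6; [k=0]; res = 11; val = 4; return -10; g: val = 2; acc = 0; [k=-1]; acc = 1; [j=0]; acc = 1; res = 1; [k=-1]; res = 6; [k=0]; res = 11; val = 4; return -10; agreement on -10.
Every one of the 144 inputs gives matching results.
verdict: equivalent


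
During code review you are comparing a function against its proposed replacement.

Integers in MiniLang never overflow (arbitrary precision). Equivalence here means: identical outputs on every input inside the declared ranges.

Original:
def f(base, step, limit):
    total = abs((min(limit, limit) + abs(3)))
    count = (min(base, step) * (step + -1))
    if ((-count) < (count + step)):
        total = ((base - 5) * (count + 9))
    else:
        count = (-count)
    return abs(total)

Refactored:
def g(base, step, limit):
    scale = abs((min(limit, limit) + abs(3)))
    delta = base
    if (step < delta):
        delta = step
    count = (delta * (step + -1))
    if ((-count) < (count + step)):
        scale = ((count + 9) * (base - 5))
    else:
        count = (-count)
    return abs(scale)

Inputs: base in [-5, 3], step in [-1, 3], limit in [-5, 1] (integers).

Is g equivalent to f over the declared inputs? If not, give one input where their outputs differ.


The two versions differ — the changes include branching structure differs; also comparison usage differs; also local variable names differ; also statement counts differ; also min/max/abs usage differs.
Spot check at base=-3, step=2, limit=-2 — f: total=1, then count=-3, then ((-count) < (count + step)) is false, then count=3, then returns 1. g: scale=1, then delta=-3, then (step < delta) is false, then count=-3, then ((-count) < (count + step)) is false, then count=3, then returns 1. Both give 1.
Every one of the 315 inputs gives matching results.
verdict: equivalent


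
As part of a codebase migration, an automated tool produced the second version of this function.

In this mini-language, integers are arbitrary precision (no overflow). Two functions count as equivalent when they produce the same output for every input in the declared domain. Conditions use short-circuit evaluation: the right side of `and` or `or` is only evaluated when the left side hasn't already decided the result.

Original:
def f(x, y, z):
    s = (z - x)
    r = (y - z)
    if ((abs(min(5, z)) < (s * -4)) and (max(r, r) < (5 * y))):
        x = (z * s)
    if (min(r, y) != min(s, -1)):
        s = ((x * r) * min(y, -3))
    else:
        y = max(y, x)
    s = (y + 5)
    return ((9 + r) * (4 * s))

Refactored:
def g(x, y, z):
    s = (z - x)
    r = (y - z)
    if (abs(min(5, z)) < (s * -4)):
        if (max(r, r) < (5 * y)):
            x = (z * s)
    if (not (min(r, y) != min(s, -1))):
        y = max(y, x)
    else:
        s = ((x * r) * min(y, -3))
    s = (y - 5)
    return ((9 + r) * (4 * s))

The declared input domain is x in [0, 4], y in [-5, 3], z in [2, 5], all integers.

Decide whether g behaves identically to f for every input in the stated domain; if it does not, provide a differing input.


There is a counterexample at x=0, y=-5, z=2: 0 on one side, -80 on the other.
f: s := 2 | r := -7 | ((abs(min(5, z)) < (s * -4)) and (max(r, r) < (5 * y))): false | (min(r, y) != min(s, -1)): true | s := 0 | s := 0 | result 0
g: s := 2 | r := -7 | (abs(min(5, z)) < (s * -4)): false | (not (min(r, y) != min(s, -1))): false | s := 0 | s := -10 | result -80
verdict: not equivalent; witness: x=0, y=-5, z=2


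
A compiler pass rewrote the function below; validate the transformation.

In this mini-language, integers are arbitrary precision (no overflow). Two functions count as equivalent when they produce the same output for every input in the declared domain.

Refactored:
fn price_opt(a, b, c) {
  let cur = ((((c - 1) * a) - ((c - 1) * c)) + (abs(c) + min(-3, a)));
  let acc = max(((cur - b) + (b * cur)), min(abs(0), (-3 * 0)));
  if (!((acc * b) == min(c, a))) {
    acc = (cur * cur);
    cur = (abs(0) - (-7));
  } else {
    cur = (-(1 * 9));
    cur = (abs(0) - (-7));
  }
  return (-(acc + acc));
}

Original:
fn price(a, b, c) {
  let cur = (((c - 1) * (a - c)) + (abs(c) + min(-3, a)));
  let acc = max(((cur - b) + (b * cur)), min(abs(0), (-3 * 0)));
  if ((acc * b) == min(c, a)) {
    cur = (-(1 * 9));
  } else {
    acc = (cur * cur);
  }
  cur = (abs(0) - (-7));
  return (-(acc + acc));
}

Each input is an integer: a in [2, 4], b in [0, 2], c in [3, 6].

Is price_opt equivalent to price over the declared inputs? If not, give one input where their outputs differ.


Changes here: arithmetic usage differs, constant usage differs, statement counts differ, boolean connective usage differs, min/max/abs usage differs; the full 36-point sweep finds no disagreement.
verdict: equivalent


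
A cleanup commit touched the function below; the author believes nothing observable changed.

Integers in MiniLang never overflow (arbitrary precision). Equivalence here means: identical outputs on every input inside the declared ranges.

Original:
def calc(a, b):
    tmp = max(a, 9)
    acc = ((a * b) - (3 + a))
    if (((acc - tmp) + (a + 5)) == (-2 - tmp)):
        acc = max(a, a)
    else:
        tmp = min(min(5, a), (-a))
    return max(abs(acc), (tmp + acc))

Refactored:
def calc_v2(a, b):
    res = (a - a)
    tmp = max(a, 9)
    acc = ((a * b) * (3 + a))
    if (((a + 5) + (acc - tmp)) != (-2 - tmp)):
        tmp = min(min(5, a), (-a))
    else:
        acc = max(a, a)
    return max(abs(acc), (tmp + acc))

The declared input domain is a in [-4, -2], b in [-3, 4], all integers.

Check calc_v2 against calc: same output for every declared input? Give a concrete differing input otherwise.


Take a=-4, b=-3.
calc: tmp := 9 | acc := 13 | (((acc - tmp) + (a + 5)) == (-2 - tmp)): false | tmp := -4 | result 13
calc_v2: res := 0 | tmp := 9 | acc := -12 | (((a + 5) + (acc - tmp)) != (-2 - tmp)): true | tmp := -4 | result 12
13 against 12: the behavior changed.
verdict: not equivalent; witness: a=-4, b=-3


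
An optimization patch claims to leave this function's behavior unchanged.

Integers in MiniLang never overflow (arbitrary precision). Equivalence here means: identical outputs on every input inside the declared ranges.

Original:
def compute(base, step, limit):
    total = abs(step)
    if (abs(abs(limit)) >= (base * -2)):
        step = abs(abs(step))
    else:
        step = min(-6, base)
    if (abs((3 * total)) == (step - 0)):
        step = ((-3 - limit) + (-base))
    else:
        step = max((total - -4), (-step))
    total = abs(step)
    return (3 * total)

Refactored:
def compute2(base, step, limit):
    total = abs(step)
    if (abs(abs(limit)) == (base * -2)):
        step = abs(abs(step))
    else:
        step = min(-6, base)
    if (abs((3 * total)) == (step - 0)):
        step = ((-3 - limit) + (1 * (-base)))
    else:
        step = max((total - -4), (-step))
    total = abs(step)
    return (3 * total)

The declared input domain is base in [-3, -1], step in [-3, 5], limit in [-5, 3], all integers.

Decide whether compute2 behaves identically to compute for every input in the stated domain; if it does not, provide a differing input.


Evaluate both at base=-2, step=-1, limit=-5.
compute: total := 1 | (abs(abs(limit)) >= (base * -2)): true | step := 1 | (abs((3 * total)) == (step - 0)): false | step := 5 | total := 5 | result 15
compute2: total := 1 | (abs(abs(limit)) == (base * -2)): false | step := -6 | (abs((3 * total)) == (step - 0)): false | step := 6 | total := 6 | result 18
15 vs 18 — the two versions disagree here.
verdict: not equivalent; witness: base=-2, step=-1, limit=-5


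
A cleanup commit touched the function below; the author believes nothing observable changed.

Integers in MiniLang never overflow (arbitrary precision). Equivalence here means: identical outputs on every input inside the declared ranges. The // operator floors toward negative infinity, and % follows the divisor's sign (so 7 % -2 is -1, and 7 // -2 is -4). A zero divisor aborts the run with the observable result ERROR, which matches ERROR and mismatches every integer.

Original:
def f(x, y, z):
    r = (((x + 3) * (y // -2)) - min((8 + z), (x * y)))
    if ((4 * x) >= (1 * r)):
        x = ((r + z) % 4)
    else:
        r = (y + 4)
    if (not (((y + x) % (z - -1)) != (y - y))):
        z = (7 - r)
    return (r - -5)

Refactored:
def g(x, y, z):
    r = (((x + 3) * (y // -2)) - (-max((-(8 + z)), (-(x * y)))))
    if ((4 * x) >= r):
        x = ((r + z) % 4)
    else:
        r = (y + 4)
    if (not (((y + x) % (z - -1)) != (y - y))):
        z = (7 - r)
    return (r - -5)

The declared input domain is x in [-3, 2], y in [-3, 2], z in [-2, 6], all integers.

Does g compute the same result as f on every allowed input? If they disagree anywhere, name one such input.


Although min/max/abs usage differs; constant usage differs; arithmetic usage differs, 324/324 inputs agree.
verdict: equivalent


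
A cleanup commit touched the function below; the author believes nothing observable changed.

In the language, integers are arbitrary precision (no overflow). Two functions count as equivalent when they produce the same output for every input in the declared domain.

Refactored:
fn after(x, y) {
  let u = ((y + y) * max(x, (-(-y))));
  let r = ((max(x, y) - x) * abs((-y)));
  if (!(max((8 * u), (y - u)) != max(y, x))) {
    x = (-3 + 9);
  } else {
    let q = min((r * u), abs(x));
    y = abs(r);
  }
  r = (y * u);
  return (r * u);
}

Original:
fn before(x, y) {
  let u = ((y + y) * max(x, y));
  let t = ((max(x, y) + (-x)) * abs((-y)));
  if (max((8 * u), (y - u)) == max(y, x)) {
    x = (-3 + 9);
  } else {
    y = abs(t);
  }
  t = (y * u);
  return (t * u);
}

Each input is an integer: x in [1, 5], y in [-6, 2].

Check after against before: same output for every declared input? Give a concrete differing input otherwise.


Side by side, the visible changes include: boolean connective usage differs, and min/max/abs usage differs, and local variable names differ, and comparison usage differs, and statement counts differ, and arithmetic usage differs.
Spot check at x=5, y=-2 — before: u = -20; t = 0; (max((8 * u), (y - u)) == max(y, x)) -> false; y = 0; t = 0; return 0. after: u = -20; r = 0; (!(max((8 * u), (y - u)) != max(y, x))) -> false; q = 0; y = 0; r = 0; return 0. Both give 0.
Checked all 45 inputs in the declared domain: the outputs agree on every one.
verdict: equivalent


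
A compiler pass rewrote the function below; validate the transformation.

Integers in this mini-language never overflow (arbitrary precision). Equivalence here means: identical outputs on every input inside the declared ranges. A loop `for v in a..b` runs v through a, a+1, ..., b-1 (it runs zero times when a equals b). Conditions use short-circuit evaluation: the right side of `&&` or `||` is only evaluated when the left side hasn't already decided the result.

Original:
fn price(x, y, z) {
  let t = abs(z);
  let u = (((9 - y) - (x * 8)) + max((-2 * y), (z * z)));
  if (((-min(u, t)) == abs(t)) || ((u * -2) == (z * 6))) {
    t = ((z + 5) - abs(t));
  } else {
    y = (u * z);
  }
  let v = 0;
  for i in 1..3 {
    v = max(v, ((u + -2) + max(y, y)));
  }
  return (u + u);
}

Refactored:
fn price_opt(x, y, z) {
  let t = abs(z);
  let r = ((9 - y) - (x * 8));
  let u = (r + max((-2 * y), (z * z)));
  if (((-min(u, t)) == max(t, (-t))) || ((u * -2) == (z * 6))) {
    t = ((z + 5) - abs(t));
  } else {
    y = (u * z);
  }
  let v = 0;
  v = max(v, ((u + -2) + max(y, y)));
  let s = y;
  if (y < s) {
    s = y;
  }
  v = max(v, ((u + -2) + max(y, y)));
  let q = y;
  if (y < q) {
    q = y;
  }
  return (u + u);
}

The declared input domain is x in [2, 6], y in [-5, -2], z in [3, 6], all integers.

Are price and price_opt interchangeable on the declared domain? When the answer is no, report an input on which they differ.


This is a faithful refactor — local variable names differ; and branching structure differs; and arithmetic usage differs; and constant usage differs; and comparison usage differs; and loop structure differs; and statement counts differ; and min/max/abs usage differs, but the computed results match everywhere.
One worked example (x=2, y=-3, z=4) — price: t = 4; u = 12; (((-min(u, t)) == abs(t)) || ((u * -2) == (z * 6))) -> false; y = 48; v = 0; [i=1]; v = 58; [i=2]; v = 58; return 24; price_opt: t = 4; r = -4; u = 12; (((-min(u, t)) == max(t, (-t))) || ((u * -2) == (z * 6))) -> false; y = 48; v = 0; v = 58; s = 48; (y < s) -> false; v = 58; q = 48; (y < q) -> false; return 24; agreement on 24.
Across all 80 domain points the two functions coincide.
verdict: equivalent


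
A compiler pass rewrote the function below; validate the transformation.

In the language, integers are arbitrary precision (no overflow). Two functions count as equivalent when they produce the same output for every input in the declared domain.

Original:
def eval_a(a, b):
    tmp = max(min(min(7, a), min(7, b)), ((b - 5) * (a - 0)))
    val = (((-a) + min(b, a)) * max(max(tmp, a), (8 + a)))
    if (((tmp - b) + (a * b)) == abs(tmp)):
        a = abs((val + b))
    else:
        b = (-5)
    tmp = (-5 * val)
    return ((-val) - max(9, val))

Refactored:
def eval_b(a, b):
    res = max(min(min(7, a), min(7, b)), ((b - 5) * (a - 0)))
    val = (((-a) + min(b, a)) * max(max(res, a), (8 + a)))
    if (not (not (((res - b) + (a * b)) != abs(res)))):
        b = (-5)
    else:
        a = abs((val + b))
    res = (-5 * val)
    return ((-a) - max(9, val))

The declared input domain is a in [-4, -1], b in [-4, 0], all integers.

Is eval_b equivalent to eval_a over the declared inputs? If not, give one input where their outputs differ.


Take a=-4, b=-4.
eval_a: tmp becomes 36; next val becomes 0; next (((tmp - b) + (a * b)) == abs(tmp)) evaluates to false; next b becomes -5; next tmp becomes 0; next final value -9
eval_b: res becomes 36; next val becomes 0; next (not (not (((res - b) + (a * b)) != abs(res)))) evaluates to true; next b becomes -5; next res becomes 0; next final value -5
-9 and -5 differ, so these are not the same function on this domain.
verdict: not equivalent; witness: a=-4, b=-4


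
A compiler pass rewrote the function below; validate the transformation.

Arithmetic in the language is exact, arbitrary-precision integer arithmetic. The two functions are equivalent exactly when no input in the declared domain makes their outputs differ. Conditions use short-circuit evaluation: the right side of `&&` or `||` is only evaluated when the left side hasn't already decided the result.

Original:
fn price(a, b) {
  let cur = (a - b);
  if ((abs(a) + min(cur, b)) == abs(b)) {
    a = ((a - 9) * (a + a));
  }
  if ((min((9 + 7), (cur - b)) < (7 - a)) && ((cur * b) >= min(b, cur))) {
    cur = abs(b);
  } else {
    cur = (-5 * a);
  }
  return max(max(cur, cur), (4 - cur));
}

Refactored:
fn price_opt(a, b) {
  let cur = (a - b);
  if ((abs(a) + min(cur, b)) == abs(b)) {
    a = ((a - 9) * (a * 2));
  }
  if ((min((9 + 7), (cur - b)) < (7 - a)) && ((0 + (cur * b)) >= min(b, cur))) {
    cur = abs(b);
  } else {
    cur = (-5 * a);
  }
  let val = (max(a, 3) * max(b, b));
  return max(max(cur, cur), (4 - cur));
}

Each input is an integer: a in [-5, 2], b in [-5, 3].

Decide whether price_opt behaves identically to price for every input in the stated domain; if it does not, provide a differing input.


This is a faithful refactor — arithmetic usage differs; and min/max/abs usage differs; and local variable names differ; and statement counts differ; and constant usage differs, but the computed results match everywhere.
Tracing a=-2, b=-3: price: cur becomes 1; next ((abs(a) + min(cur, b)) == abs(b)) evaluates to false; next ((min((9 + 7), (cur - b)) < (7 - a)) && ((cur * b) >= min(b, cur))) evaluates to true; next cur becomes 3; next final value 3 | price_opt: cur becomes 1; next ((abs(a) + min(cur, b)) == abs(b)) evaluates to false; next ((min((9 + 7), (cur - b)) < (7 - a)) && ((0 + (cur * b)) >= min(b, cur))) evaluates to true; next cur becomes 3; next val becomes -9; next final value 3 — matching result 3.
Every one of the 72 inputs gives matching results.
verdict: equivalent


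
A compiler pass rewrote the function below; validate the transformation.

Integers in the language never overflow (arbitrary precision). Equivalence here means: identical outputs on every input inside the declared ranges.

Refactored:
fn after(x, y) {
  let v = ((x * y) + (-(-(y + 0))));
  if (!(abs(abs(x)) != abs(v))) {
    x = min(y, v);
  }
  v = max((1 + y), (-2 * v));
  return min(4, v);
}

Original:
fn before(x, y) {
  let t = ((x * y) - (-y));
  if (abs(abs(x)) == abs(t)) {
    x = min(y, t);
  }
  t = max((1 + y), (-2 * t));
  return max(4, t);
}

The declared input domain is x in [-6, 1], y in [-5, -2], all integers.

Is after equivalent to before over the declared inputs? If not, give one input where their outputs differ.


These are not equivalent — on x=-6, y=-5 the outputs split (4 vs -4).
before: t=25, then (abs(abs(x)) == abs(t)) is false, then t=-4, then returns 4
after: v=25, then (!(abs(abs(x)) != abs(v))) is false, then v=-4, then returns -4
verdict: not equivalent; witness: x=-6, y=-5


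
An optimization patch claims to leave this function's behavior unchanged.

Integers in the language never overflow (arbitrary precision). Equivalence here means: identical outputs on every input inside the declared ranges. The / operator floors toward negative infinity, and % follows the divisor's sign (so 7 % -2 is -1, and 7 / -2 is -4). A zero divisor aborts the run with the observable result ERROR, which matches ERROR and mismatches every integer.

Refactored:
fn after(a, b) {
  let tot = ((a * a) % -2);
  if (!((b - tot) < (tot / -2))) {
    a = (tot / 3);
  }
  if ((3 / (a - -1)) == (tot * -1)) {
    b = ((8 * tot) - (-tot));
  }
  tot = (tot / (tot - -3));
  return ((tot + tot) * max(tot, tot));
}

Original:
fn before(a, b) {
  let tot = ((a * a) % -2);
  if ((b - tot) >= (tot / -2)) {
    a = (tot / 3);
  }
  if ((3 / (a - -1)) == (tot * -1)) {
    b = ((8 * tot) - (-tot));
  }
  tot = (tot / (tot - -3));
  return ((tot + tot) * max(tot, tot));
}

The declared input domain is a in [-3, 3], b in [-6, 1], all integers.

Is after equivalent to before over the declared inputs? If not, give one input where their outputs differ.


Side by side, the visible changes include: comparison usage differs, and boolean connective usage differs.
Tracing a=2, b=-5: before: tot = 0; ((b - tot) >= (tot / -2)) -> false; ((3 / (a - -1)) == (tot * -1)) -> false; tot = 0; return 0 | after: tot = 0; (!((b - tot) < (tot / -2))) -> false; ((3 / (a - -1)) == (tot * -1)) -> false; tot = 0; return 0 — matching result 0.
Every one of the 56 inputs gives matching results.
verdict: equivalent


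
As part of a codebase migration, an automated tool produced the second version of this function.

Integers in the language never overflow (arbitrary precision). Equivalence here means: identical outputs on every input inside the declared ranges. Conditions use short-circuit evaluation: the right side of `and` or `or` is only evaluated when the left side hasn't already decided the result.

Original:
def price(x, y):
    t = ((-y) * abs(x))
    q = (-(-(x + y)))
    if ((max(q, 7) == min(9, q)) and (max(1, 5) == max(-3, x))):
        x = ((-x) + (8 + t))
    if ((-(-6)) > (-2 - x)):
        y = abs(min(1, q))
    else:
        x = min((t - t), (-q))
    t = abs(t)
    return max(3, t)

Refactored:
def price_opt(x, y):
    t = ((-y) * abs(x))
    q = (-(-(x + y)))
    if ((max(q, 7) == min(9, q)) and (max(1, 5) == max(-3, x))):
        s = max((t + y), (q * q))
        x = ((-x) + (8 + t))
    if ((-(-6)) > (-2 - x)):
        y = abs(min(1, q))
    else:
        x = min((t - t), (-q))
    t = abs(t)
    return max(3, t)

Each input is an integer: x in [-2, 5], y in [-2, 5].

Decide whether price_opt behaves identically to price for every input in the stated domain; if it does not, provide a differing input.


Side by side, the visible changes include: min/max/abs usage differs, arithmetic usage differs, local variable names differ, statement counts differ.
One worked example (x=2, y=-1) — price: t becomes 2; next q becomes 1; next ((max(q, 7) == min(9, q)) and (max(1, 5) == max(-3, x))) evaluates to false; next ((-(-6)) > (-2 - x)) evaluates to true; next y becomes 1; next t becomes 2; next final value 3; price_opt: t becomes 2; next q becomes 1; next ((max(q, 7) == min(9, q)) and (max(1, 5) == max(-3, x))) evaluates to false; next ((-(-6)) > (-2 - x)) evaluates to true; next y becomes 1; next t becomes 2; next final value 3; agreement on 3.
Every one of the 64 inputs gives matching results.
verdict: equivalent


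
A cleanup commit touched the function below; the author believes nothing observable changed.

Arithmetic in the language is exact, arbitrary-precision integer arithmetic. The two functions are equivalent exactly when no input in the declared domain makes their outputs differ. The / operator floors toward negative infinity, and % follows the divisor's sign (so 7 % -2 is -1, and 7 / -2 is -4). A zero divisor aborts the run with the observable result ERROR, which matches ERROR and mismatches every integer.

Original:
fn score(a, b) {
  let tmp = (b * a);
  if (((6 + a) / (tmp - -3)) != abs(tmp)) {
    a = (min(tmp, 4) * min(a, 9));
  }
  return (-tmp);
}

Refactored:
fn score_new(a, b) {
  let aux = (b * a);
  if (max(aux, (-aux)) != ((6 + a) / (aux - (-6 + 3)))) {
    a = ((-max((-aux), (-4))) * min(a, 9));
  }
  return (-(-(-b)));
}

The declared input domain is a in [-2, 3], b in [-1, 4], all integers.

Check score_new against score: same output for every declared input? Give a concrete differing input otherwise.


Not equivalent: a=-2, b=-1 separates them (-2 vs 1).
score: tmp becomes 2; next (((6 + a) / (tmp - -3)) != abs(tmp)) evaluates to true; next a becomes -4; next final value -2
score_new: aux becomes 2; next (max(aux, (-aux)) != ((6 + a) / (aux - (-6 + 3)))) evaluates to true; next a becomes -4; next final value 1
verdict: not equivalent; witness: a=-2, b=-1


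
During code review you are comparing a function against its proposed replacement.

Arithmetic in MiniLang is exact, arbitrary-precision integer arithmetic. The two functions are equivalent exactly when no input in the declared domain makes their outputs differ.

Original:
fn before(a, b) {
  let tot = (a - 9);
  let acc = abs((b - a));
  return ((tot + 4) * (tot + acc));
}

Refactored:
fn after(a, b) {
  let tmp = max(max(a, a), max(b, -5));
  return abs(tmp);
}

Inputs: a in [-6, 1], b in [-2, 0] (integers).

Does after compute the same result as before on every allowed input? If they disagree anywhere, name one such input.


There is a counterexample at a=-6, b=-2: 121 on one side, 2 on the other.
before: tot becomes -15; next acc becomes 4; next final value 121
after: tmp becomes -2; next final value 2
verdict: not equivalent; witness: a=-6, b=-2


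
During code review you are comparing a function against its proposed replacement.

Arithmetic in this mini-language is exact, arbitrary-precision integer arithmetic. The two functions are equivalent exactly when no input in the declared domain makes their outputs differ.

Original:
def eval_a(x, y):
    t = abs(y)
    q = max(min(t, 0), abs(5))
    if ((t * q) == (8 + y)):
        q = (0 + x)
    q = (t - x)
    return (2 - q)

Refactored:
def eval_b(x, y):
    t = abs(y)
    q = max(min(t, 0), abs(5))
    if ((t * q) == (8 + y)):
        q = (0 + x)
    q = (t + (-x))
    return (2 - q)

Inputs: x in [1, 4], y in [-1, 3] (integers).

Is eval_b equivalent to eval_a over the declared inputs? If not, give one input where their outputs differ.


Equivalent — the differences include arithmetic usage differs, yet no declared input distinguishes the two.
Tracing x=1, y=-1: eval_a: t := 1 | q := 5 | ((t * q) == (8 + y)): false | q := 0 | result 2 | eval_b: t := 1 | q := 5 | ((t * q) == (8 + y)): false | q := 0 | result 2 — matching result 2.
An exhaustive pass over the 20 declared inputs shows identical outputs.
verdict: equivalent


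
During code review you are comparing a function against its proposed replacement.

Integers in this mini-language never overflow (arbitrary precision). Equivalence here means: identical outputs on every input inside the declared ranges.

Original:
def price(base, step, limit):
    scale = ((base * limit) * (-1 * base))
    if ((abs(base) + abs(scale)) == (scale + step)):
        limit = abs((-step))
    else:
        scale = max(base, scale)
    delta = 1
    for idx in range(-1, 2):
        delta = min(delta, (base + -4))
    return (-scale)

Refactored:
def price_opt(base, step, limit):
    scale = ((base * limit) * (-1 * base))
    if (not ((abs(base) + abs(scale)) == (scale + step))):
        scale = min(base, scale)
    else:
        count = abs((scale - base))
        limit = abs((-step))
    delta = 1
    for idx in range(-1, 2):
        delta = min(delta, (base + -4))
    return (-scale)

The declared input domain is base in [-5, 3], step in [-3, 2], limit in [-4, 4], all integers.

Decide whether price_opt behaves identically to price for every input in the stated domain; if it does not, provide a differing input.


Try base=-5, step=-3, limit=-4.
price: scale := 100 | ((abs(base) + abs(scale)) == (scale + step)): false | scale := 100 | delta := 1 | iter idx=-1: | delta := -9 | iter idx=0: | delta := -9 | iter idx=1: | delta := -9 | result -100
price_opt: scale := 100 | (not ((abs(base) + abs(scale)) == (scale + step))): true | scale := -5 | delta := 1 | iter idx=-1: | delta := -9 | iter idx=0: | delta := -9 | iter idx=1: | delta := -9 | result 5
-100 and 5 differ, so these are not the same function on this domain.
verdict: not equivalent; witness: base=-5, step=-3, limit=-4


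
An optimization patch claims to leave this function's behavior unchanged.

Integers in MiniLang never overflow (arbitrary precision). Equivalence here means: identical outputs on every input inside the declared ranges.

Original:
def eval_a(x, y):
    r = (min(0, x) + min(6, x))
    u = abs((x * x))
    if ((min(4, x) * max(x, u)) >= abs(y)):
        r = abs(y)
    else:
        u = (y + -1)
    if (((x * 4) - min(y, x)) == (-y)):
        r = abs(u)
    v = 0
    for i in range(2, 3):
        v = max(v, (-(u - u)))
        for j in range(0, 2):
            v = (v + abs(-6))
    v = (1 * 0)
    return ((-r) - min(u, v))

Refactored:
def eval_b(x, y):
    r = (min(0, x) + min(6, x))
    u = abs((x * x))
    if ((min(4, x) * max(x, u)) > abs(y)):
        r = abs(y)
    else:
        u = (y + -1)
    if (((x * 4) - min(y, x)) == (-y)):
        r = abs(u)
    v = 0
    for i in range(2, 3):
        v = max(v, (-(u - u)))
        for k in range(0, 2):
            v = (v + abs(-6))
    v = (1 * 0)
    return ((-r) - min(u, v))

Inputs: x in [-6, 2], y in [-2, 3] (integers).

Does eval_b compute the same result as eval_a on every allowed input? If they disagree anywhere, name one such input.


Not equivalent: x=1, y=-1 separates them (-1 vs 1).
eval_a: r=1, then u=1, then ((min(4, x) * max(x, u)) >= abs(y)) is true, then r=1, then (((x * 4) - min(y, x)) == (-y)) is false, then v=0, then (i=2), then v=0, then (j=0), then v=6, then (j=1), then v=12, then v=0, then returns -1
eval_b: r=1, then u=1, then ((min(4, x) * max(x, u)) > abs(y)) is false, then u=-2, then (((x * 4) - min(y, x)) == (-y)) is false, then v=0, then (i=2), then v=0, then (k=0), then v=6, then (k=1), then v=12, then v=0, then returns 1
verdict: not equivalent; witness: x=1, y=-1
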